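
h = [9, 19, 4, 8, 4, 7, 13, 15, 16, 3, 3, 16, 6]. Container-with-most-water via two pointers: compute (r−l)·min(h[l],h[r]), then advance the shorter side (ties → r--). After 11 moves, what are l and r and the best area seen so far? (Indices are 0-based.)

l=0 r=12: min(9,6)*12=72 best=72 *, r--
l=0 r=11: min(9,16)*11=99 best=99 *, l++
l=1 r=11: min(19,16)*10=160 best=160 *, r--
l=1 r=10: min(19,3)*9=27 best=160, r--
l=1 r=9: min(19,3)*8=24 best=160, r--
l=1 r=8: min(19,16)*7=112 best=160, r--
l=1 r=7: min(19,15)*6=90 best=160, r--
l=1 r=6: min(19,13)*5=65 best=160, r--
l=1 r=5: min(19,7)*4=28 best=160, r--
l=1 r=4: min(19,4)*3=12 best=160, r--
l=1 r=3: min(19,8)*2=16 best=160, r--

l=1, r=2, best area=160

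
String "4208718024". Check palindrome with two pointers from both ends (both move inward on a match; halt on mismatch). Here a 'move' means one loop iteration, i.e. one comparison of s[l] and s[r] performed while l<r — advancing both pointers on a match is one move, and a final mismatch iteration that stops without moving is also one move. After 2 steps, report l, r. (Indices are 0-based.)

[0,9] '4'=='4' → l++,r--
[1,8] '2'=='2' → l++,r--

l=2, r=7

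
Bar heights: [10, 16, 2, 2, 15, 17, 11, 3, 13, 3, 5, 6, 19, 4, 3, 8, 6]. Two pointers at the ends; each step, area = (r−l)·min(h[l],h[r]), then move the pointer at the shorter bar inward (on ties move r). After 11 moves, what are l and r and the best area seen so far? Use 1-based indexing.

l=8, r=13, best area=176

[1,17] min(10,6)*16=96 best=96 * → r--
[1,16] min(10,8)*15=120 best=120 * → r--
[1,15] min(10,3)*14=42 best=120 → r--
[1,14] min(10,4)*13=52 best=120 → r--
[1,13] min(10,19)*12=120 best=120 → l++
[2,13] min(16,19)*11=176 best=176 * → l++
[3,13] min(2,19)*10=20 best=176 → l++
[4,13] min(2,19)*9=18 best=176 → l++
[5,13] min(15,19)*8=120 best=176 → l++
[6,13] min(17,19)*7=119 best=176 → l++
[7,13] min(11,19)*6=66 best=176 → l++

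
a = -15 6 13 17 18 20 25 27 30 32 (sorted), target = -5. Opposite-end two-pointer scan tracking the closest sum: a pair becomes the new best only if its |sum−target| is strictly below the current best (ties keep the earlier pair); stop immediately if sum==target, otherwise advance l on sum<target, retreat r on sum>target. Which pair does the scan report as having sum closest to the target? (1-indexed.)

[1,10] -15+32=17 d=22 * → r--
[1,9] -15+30=15 d=20 * → r--
[1,8] -15+27=12 d=17 * → r--
[1,7] -15+25=10 d=15 * → r--
[1,6] -15+20=5 d=10 * → r--
[1,5] -15+18=3 d=8 * → r--
[1,4] -15+17=2 d=7 * → r--
[1,3] -15+13=-2 d=3 * → r--
[1,2] -15+6=-9 d=4 → l++

pair (-15, 13) with sum -2 (|Δ|=3)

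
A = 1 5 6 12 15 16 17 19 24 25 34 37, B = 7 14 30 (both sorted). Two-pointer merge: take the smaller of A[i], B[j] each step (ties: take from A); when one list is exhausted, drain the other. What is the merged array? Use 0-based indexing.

[i=0,j=0] A[i]=1<=B[j]=7 take 1 → i++
[i=1,j=0] A[i]=5<=B[j]=7 take 5 → i++
[i=2,j=0] A[i]=6<=B[j]=7 take 6 → i++
[i=3,j=0] A[i]=12>B[j]=7 take 7 → j++
[i=3,j=1] A[i]=12<=B[j]=14 take 12 → i++
[i=4,j=1] A[i]=15>B[j]=14 take 14 → j++
[i=4,j=2] A[i]=15<=B[j]=30 take 15 → i++
[i=5,j=2] A[i]=16<=B[j]=30 take 16 → i++
[i=6,j=2] A[i]=17<=B[j]=30 take 17 → i++
[i=7,j=2] A[i]=19<=B[j]=30 take 19 → i++
[i=8,j=2] A[i]=24<=B[j]=30 take 24 → i++
[i=9,j=2] A[i]=25<=B[j]=30 take 25 → i++
[i=10,j=2] A[i]=34>B[j]=30 take 30 → j++
[i=10,j=3] B done, take A[i]=34 → i++
[i=11,j=3] B done, take A[i]=37 → i++

[1, 5, 6, 7, 12, 14, 15, 16, 17, 19, 24, 25, 30, 34, 37]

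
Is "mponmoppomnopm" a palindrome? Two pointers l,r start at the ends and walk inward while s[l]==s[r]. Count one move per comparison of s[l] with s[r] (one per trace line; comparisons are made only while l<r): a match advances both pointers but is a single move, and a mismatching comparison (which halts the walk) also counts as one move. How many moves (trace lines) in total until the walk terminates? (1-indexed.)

[1,14] 'm'=='m' → l++,r--
[2,13] 'p'=='p' → l++,r--
[3,12] 'o'=='o' → l++,r--
[4,11] 'n'=='n' → l++,r--
[5,10] 'm'=='m' → l++,r--
[6,9] 'o'=='o' → l++,r--
[7,8] 'p'=='p' → l++,r--

7 moves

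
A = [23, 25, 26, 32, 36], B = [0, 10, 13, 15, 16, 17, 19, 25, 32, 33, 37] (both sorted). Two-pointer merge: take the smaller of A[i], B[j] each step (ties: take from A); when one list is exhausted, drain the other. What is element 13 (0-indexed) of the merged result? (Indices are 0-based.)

merged[13] = 33

i=0 j=0: A[i]=23>B[j]=0 take 0, j++
i=0 j=1: A[i]=23>B[j]=10 take 10, j++
i=0 j=2: A[i]=23>B[j]=13 take 13, j++
i=0 j=3: A[i]=23>B[j]=15 take 15, j++
i=0 j=4: A[i]=23>B[j]=16 take 16, j++
i=0 j=5: A[i]=23>B[j]=17 take 17, j++
i=0 j=6: A[i]=23>B[j]=19 take 19, j++
i=0 j=7: A[i]=23<=B[j]=25 take 23, i++
i=1 j=7: A[i]=25<=B[j]=25 take 25, i++
i=2 j=7: A[i]=26>B[j]=25 take 25, j++
i=2 j=8: A[i]=26<=B[j]=32 take 26, i++
i=3 j=8: A[i]=32<=B[j]=32 take 32, i++
i=4 j=8: A[i]=36>B[j]=32 take 32, j++
i=4 j=9: A[i]=36>B[j]=33 take 33, j++
i=4 j=10: A[i]=36<=B[j]=37 take 36, i++
i=5 j=10: A done, take B[j]=37, j++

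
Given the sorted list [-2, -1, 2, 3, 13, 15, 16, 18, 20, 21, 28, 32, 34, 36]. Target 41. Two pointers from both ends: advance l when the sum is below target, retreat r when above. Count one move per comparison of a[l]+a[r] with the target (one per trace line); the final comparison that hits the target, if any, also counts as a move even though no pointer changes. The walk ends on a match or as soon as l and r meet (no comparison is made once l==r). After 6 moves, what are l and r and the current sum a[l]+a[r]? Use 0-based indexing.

l=4, r=11, sum=45

l=0 r=13: -2+36=34 <41, l++
l=1 r=13: -1+36=35 <41, l++
l=2 r=13: 2+36=38 <41, l++
l=3 r=13: 3+36=39 <41, l++
l=4 r=13: 13+36=49 >41, r--
l=4 r=12: 13+34=47 >41, r--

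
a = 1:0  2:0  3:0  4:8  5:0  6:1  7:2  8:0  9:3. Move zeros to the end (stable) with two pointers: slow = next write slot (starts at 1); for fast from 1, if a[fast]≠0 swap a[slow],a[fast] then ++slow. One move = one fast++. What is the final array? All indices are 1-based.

[8, 1, 2, 3, 0, 0, 0, 0, 0]

(s=1,f=1) a[fast]=0 → fast++
(s=1,f=2) a[fast]=0 → fast++
(s=1,f=3) a[fast]=0 → fast++
(s=1,f=4) a[fast]=8≠0 swap→a[1]=8 → slow++,fast++
(s=2,f=5) a[fast]=0 → fast++
(s=2,f=6) a[fast]=1≠0 swap→a[2]=1 → slow++,fast++
(s=3,f=7) a[fast]=2≠0 swap→a[3]=2 → slow++,fast++
(s=4,f=8) a[fast]=0 → fast++
(s=4,f=9) a[fast]=3≠0 swap→a[4]=3 → slow++,fast++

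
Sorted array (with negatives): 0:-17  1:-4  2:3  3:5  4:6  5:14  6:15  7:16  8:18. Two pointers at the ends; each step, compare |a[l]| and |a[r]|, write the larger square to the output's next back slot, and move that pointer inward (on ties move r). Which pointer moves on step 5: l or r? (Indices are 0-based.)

r

[0,8] |-17|<=|18| out[8]=324 → r--
[0,7] |-17|>|16| out[7]=289 → l++
[1,7] |-4|<=|16| out[6]=256 → r--
[1,6] |-4|<=|15| out[5]=225 → r--
[1,5] |-4|<=|14| out[4]=196 → r--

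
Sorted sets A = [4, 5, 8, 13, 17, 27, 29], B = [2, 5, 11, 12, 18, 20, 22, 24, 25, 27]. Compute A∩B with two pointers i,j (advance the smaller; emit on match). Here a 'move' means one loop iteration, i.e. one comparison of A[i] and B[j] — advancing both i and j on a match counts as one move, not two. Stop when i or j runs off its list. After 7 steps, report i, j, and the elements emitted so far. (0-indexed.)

[i=0,j=0] 4>2 → j++
[i=0,j=1] 4<5 → i++
[i=1,j=1] 5==5 emit → i++,j++
[i=2,j=2] 8<11 → i++
[i=3,j=2] 13>11 → j++
[i=3,j=3] 13>12 → j++
[i=3,j=4] 13<18 → i++

i=4, j=4, emitted=[5]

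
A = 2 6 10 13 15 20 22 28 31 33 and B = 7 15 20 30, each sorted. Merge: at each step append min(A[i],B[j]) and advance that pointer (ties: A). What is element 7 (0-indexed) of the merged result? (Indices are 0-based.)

merged[7] = 20

i=0 j=0: A[i]=2<=B[j]=7 take 2, i++
i=1 j=0: A[i]=6<=B[j]=7 take 6, i++
i=2 j=0: A[i]=10>B[j]=7 take 7, j++
i=2 j=1: A[i]=10<=B[j]=15 take 10, i++
i=3 j=1: A[i]=13<=B[j]=15 take 13, i++
i=4 j=1: A[i]=15<=B[j]=15 take 15, i++
i=5 j=1: A[i]=20>B[j]=15 take 15, j++
i=5 j=2: A[i]=20<=B[j]=20 take 20, i++
i=6 j=2: A[i]=22>B[j]=20 take 20, j++
i=6 j=3: A[i]=22<=B[j]=30 take 22, i++
i=7 j=3: A[i]=28<=B[j]=30 take 28, i++
i=8 j=3: A[i]=31>B[j]=30 take 30, j++
i=8 j=4: B done, take A[i]=31, i++
i=9 j=4: B done, take A[i]=33, i++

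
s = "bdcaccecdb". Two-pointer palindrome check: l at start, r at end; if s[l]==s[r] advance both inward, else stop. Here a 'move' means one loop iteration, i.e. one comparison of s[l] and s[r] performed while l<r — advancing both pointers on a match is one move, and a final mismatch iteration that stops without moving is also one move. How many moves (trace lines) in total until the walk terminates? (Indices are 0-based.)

4 moves

[0,9] 'b'=='b' → l++,r--
[1,8] 'd'=='d' → l++,r--
[2,7] 'c'=='c' → l++,r--
[3,6] 'a'!='e' → stop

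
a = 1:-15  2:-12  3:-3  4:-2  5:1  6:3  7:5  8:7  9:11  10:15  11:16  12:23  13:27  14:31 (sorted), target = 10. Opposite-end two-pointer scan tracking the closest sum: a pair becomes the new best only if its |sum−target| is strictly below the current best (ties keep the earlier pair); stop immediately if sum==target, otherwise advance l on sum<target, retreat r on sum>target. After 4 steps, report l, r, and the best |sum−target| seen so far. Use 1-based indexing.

l=1 r=14: -15+31=16 d=6 *, r--
l=1 r=13: -15+27=12 d=2 *, r--
l=1 r=12: -15+23=8 d=2, l++
l=2 r=12: -12+23=11 d=1 *, r--

l=2, r=11, best |Δ|=1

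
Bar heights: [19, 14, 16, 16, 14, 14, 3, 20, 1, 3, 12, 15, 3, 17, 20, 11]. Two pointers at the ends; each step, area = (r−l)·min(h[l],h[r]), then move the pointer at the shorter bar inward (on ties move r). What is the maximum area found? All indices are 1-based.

max area = 266

l=1 r=16: min(19,11)*15=165 best=165 *, r--
l=1 r=15: min(19,20)*14=266 best=266 *, l++
l=2 r=15: min(14,20)*13=182 best=266, l++
l=3 r=15: min(16,20)*12=192 best=266, l++
l=4 r=15: min(16,20)*11=176 best=266, l++
l=5 r=15: min(14,20)*10=140 best=266, l++
l=6 r=15: min(14,20)*9=126 best=266, l++
l=7 r=15: min(3,20)*8=24 best=266, l++
l=8 r=15: min(20,20)*7=140 best=266, r--
l=8 r=14: min(20,17)*6=102 best=266, r--
l=8 r=13: min(20,3)*5=15 best=266, r--
l=8 r=12: min(20,15)*4=60 best=266, r--
l=8 r=11: min(20,12)*3=36 best=266, r--
l=8 r=10: min(20,3)*2=6 best=266, r--
l=8 r=9: min(20,1)*1=1 best=266, r--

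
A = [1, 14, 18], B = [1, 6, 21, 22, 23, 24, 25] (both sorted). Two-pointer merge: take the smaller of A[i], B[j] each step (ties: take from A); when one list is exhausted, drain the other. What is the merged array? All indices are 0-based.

[1, 1, 6, 14, 18, 21, 22, 23, 24, 25]

i=0 j=0: A[i]=1<=B[j]=1 take 1, i++
i=1 j=0: A[i]=14>B[j]=1 take 1, j++
i=1 j=1: A[i]=14>B[j]=6 take 6, j++
i=1 j=2: A[i]=14<=B[j]=21 take 14, i++
i=2 j=2: A[i]=18<=B[j]=21 take 18, i++
i=3 j=2: A done, take B[j]=21, j++
i=3 j=3: A done, take B[j]=22, j++
i=3 j=4: A done, take B[j]=23, j++
i=3 j=5: A done, take B[j]=24, j++
i=3 j=6: A done, take B[j]=25, j++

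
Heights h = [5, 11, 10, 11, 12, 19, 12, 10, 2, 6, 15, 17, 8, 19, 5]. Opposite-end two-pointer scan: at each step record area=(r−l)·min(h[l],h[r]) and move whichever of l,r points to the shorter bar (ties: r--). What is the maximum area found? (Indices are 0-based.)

[0,14] min(5,5)*14=70 best=70 * → r--
[0,13] min(5,19)*13=65 best=70 → l++
[1,13] min(11,19)*12=132 best=132 * → l++
[2,13] min(10,19)*11=110 best=132 → l++
[3,13] min(11,19)*10=110 best=132 → l++
[4,13] min(12,19)*9=108 best=132 → l++
[5,13] min(19,19)*8=152 best=152 * → r--
[5,12] min(19,8)*7=56 best=152 → r--
[5,11] min(19,17)*6=102 best=152 → r--
[5,10] min(19,15)*5=75 best=152 → r--
[5,9] min(19,6)*4=24 best=152 → r--
[5,8] min(19,2)*3=6 best=152 → r--
[5,7] min(19,10)*2=20 best=152 → r--
[5,6] min(19,12)*1=12 best=152 → r--

max area = 152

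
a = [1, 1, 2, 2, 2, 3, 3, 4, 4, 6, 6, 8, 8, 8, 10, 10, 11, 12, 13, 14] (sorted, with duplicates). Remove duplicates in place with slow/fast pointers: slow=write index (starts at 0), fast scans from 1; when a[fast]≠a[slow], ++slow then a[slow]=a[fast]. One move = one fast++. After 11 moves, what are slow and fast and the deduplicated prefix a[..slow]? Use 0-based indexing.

slow=5, fast=12, prefix=[1, 2, 3, 4, 6, 8]

(s=0,f=1) a[fast]=1=a[slow] dup → fast++
(s=0,f=2) a[fast]=2≠a[slow]=1 write a[1]=2 → slow++,fast++
(s=1,f=3) a[fast]=2=a[slow] dup → fast++
(s=1,f=4) a[fast]=2=a[slow] dup → fast++
(s=1,f=5) a[fast]=3≠a[slow]=2 write a[2]=3 → slow++,fast++
(s=2,f=6) a[fast]=3=a[slow] dup → fast++
(s=2,f=7) a[fast]=4≠a[slow]=3 write a[3]=4 → slow++,fast++
(s=3,f=8) a[fast]=4=a[slow] dup → fast++
(s=3,f=9) a[fast]=6≠a[slow]=4 write a[4]=6 → slow++,fast++
(s=4,f=10) a[fast]=6=a[slow] dup → fast++
(s=4,f=11) a[fast]=8≠a[slow]=6 write a[5]=8 → slow++,fast++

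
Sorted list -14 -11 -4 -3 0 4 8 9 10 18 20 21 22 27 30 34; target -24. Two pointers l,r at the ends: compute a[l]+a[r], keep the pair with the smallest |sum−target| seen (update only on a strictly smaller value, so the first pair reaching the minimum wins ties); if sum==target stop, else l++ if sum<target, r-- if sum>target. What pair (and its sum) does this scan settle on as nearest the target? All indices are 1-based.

pair (-14, -11) with sum -25 (|Δ|=1)

[1,16] -14+34=20 d=44 * → r--
[1,15] -14+30=16 d=40 * → r--
[1,14] -14+27=13 d=37 * → r--
[1,13] -14+22=8 d=32 * → r--
[1,12] -14+21=7 d=31 * → r--
[1,11] -14+20=6 d=30 * → r--
[1,10] -14+18=4 d=28 * → r--
[1,9] -14+10=-4 d=20 * → r--
[1,8] -14+9=-5 d=19 * → r--
[1,7] -14+8=-6 d=18 * → r--
[1,6] -14+4=-10 d=14 * → r--
[1,5] -14+0=-14 d=10 * → r--
[1,4] -14+-3=-17 d=7 * → r--
[1,3] -14+-4=-18 d=6 * → r--
[1,2] -14+-11=-25 d=1 * → l++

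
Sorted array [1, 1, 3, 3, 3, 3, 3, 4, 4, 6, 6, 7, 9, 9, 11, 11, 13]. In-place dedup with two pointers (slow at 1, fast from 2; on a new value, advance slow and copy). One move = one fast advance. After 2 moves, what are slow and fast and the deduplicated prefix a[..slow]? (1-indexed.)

slow=2, fast=4, prefix=[1, 3]

(s=1,f=2) a[fast]=1=a[slow] dup → fast++
(s=1,f=3) a[fast]=3≠a[slow]=1 write a[2]=3 → slow++,fast++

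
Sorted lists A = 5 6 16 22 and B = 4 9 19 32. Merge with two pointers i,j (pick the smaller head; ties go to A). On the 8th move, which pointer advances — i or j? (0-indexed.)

j

i=0 j=0: A[i]=5>B[j]=4 take 4, j++
i=0 j=1: A[i]=5<=B[j]=9 take 5, i++
i=1 j=1: A[i]=6<=B[j]=9 take 6, i++
i=2 j=1: A[i]=16>B[j]=9 take 9, j++
i=2 j=2: A[i]=16<=B[j]=19 take 16, i++
i=3 j=2: A[i]=22>B[j]=19 take 19, j++
i=3 j=3: A[i]=22<=B[j]=32 take 22, i++
i=4 j=3: A done, take B[j]=32, j++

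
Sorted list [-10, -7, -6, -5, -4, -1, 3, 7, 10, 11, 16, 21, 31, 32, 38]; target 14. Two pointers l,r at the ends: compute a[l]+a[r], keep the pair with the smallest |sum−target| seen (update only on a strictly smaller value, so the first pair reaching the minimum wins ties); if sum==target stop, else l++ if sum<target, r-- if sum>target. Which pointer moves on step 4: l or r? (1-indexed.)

[1,15] -10+38=28 d=14 * → r--
[1,14] -10+32=22 d=8 * → r--
[1,13] -10+31=21 d=7 * → r--
[1,12] -10+21=11 d=3 * → l++

l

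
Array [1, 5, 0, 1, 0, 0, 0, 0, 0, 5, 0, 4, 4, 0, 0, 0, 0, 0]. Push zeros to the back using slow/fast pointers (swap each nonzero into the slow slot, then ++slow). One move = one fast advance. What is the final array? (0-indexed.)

[1, 5, 1, 5, 4, 4, 0, 0, 0, 0, 0, 0, 0, 0, 0, 0, 0, 0]

(s=0,f=0) a[fast]=1≠0 swap→a[0]=1 → slow++,fast++
(s=1,f=1) a[fast]=5≠0 swap→a[1]=5 → slow++,fast++
(s=2,f=2) a[fast]=0 → fast++
(s=2,f=3) a[fast]=1≠0 swap→a[2]=1 → slow++,fast++
(s=3,f=4) a[fast]=0 → fast++
(s=3,f=5) a[fast]=0 → fast++
(s=3,f=6) a[fast]=0 → fast++
(s=3,f=7) a[fast]=0 → fast++
(s=3,f=8) a[fast]=0 → fast++
(s=3,f=9) a[fast]=5≠0 swap→a[3]=5 → slow++,fast++
(s=4,f=10) a[fast]=0 → fast++
(s=4,f=11) a[fast]=4≠0 swap→a[4]=4 → slow++,fast++
(s=5,f=12) a[fast]=4≠0 swap→a[5]=4 → slow++,fast++
(s=6,f=13) a[fast]=0 → fast++
(s=6,f=14) a[fast]=0 → fast++
(s=6,f=15) a[fast]=0 → fast++
(s=6,f=16) a[fast]=0 → fast++
(s=6,f=17) a[fast]=0 → fast++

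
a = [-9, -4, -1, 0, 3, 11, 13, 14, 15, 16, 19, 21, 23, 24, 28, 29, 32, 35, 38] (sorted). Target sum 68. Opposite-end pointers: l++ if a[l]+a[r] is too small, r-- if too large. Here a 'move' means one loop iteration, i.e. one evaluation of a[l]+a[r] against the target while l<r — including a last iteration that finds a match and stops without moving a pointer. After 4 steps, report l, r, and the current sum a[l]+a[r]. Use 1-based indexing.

l=5, r=19, sum=41

[1,19] -9+38=29 <68 → l++
[2,19] -4+38=34 <68 → l++
[3,19] -1+38=37 <68 → l++
[4,19] 0+38=38 <68 → l++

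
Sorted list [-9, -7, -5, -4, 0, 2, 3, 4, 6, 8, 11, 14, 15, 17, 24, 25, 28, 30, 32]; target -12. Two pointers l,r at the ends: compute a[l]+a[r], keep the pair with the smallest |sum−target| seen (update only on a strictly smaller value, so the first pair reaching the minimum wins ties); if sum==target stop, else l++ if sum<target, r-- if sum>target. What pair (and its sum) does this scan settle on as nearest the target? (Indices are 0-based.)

l=0 r=18: -9+32=23 d=35 *, r--
l=0 r=17: -9+30=21 d=33 *, r--
l=0 r=16: -9+28=19 d=31 *, r--
l=0 r=15: -9+25=16 d=28 *, r--
l=0 r=14: -9+24=15 d=27 *, r--
l=0 r=13: -9+17=8 d=20 *, r--
l=0 r=12: -9+15=6 d=18 *, r--
l=0 r=11: -9+14=5 d=17 *, r--
l=0 r=10: -9+11=2 d=14 *, r--
l=0 r=9: -9+8=-1 d=11 *, r--
l=0 r=8: -9+6=-3 d=9 *, r--
l=0 r=7: -9+4=-5 d=7 *, r--
l=0 r=6: -9+3=-6 d=6 *, r--
l=0 r=5: -9+2=-7 d=5 *, r--
l=0 r=4: -9+0=-9 d=3 *, r--
l=0 r=3: -9+-4=-13 d=1 *, l++
l=1 r=3: -7+-4=-11 d=1, r--
l=1 r=2: -7+-5=-12 d=0 *, stop

pair (-7, -5) with sum -12 (|Δ|=0)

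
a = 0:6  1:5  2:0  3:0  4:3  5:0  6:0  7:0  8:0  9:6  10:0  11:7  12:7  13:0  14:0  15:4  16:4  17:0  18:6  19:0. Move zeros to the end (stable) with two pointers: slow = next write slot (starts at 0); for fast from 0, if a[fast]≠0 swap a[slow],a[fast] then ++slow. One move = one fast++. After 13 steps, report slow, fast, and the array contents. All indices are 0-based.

slow=6, fast=13, a=[6, 5, 3, 6, 7, 7, 0, 0, 0, 0, 0, 0, 0, 0, 0, 4, 4, 0, 6, 0]

(s=0,f=0) a[fast]=6≠0 swap→a[0]=6 → slow++,fast++
(s=1,f=1) a[fast]=5≠0 swap→a[1]=5 → slow++,fast++
(s=2,f=2) a[fast]=0 → fast++
(s=2,f=3) a[fast]=0 → fast++
(s=2,f=4) a[fast]=3≠0 swap→a[2]=3 → slow++,fast++
(s=3,f=5) a[fast]=0 → fast++
(s=3,f=6) a[fast]=0 → fast++
(s=3,f=7) a[fast]=0 → fast++
(s=3,f=8) a[fast]=0 → fast++
(s=3,f=9) a[fast]=6≠0 swap→a[3]=6 → slow++,fast++
(s=4,f=10) a[fast]=0 → fast++
(s=4,f=11) a[fast]=7≠0 swap→a[4]=7 → slow++,fast++
(s=5,f=12) a[fast]=7≠0 swap→a[5]=7 → slow++,fast++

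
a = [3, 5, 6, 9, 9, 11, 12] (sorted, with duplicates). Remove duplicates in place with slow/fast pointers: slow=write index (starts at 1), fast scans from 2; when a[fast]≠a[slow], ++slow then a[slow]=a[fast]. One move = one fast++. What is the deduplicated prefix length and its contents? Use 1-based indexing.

length 6; prefix = [3, 5, 6, 9, 11, 12]

(s=1,f=2) a[fast]=5≠a[slow]=3 write a[2]=5 → slow++,fast++
(s=2,f=3) a[fast]=6≠a[slow]=5 write a[3]=6 → slow++,fast++
(s=3,f=4) a[fast]=9≠a[slow]=6 write a[4]=9 → slow++,fast++
(s=4,f=5) a[fast]=9=a[slow] dup → fast++
(s=4,f=6) a[fast]=11≠a[slow]=9 write a[5]=11 → slow++,fast++
(s=5,f=7) a[fast]=12≠a[slow]=11 write a[6]=12 → slow++,fast++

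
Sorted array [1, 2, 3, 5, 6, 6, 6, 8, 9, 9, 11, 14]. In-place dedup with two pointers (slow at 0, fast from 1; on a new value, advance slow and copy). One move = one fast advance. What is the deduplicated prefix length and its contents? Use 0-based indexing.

(s=0,f=1) a[fast]=2≠a[slow]=1 write a[1]=2 → slow++,fast++
(s=1,f=2) a[fast]=3≠a[slow]=2 write a[2]=3 → slow++,fast++
(s=2,f=3) a[fast]=5≠a[slow]=3 write a[3]=5 → slow++,fast++
(s=3,f=4) a[fast]=6≠a[slow]=5 write a[4]=6 → slow++,fast++
(s=4,f=5) a[fast]=6=a[slow] dup → fast++
(s=4,f=6) a[fast]=6=a[slow] dup → fast++
(s=4,f=7) a[fast]=8≠a[slow]=6 write a[5]=8 → slow++,fast++
(s=5,f=8) a[fast]=9≠a[slow]=8 write a[6]=9 → slow++,fast++
(s=6,f=9) a[fast]=9=a[slow] dup → fast++
(s=6,f=10) a[fast]=11≠a[slow]=9 write a[7]=11 → slow++,fast++
(s=7,f=11) a[fast]=14≠a[slow]=11 write a[8]=14 → slow++,fast++

length 9; prefix = [1, 2, 3, 5, 6, 8, 9, 11, 14]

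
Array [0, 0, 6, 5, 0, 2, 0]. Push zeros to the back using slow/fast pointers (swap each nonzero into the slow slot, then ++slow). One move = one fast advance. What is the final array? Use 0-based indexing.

[6, 5, 2, 0, 0, 0, 0]

slow=0 fast=0: a[fast]=0, fast++
slow=0 fast=1: a[fast]=0, fast++
slow=0 fast=2: a[fast]=6≠0 swap→a[0]=6, slow++,fast++
slow=1 fast=3: a[fast]=5≠0 swap→a[1]=5, slow++,fast++
slow=2 fast=4: a[fast]=0, fast++
slow=2 fast=5: a[fast]=2≠0 swap→a[2]=2, slow++,fast++
slow=3 fast=6: a[fast]=0, fast++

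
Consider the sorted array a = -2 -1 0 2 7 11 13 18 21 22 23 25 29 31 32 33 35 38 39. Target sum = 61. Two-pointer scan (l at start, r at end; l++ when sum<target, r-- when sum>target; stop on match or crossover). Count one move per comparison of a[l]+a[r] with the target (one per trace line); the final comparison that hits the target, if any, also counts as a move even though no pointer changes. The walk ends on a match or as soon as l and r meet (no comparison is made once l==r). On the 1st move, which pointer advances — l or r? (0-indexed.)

[0,18] -2+39=37 <61 → l++

l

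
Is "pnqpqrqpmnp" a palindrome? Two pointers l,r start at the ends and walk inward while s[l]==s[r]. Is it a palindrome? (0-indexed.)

[0,10] 'p'=='p' → l++,r--
[1,9] 'n'=='n' → l++,r--
[2,8] 'q'!='m' → stop

not a palindrome (mismatch at 2,8)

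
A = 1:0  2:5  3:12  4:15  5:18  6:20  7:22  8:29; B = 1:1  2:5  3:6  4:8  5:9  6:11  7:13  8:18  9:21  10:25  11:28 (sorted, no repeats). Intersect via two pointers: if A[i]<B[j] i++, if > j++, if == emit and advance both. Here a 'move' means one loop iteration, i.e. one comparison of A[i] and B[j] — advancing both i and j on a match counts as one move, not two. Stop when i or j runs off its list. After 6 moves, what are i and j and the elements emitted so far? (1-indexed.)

i=1 j=1: 0<1, i++
i=2 j=1: 5>1, j++
i=2 j=2: 5==5 emit, i++,j++
i=3 j=3: 12>6, j++
i=3 j=4: 12>8, j++
i=3 j=5: 12>9, j++

i=3, j=6, emitted=[5]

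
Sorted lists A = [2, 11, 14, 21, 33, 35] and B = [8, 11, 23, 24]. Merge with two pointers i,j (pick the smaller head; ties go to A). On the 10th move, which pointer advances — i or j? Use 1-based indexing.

i

[i=1,j=1] A[i]=2<=B[j]=8 take 2 → i++
[i=2,j=1] A[i]=11>B[j]=8 take 8 → j++
[i=2,j=2] A[i]=11<=B[j]=11 take 11 → i++
[i=3,j=2] A[i]=14>B[j]=11 take 11 → j++
[i=3,j=3] A[i]=14<=B[j]=23 take 14 → i++
[i=4,j=3] A[i]=21<=B[j]=23 take 21 → i++
[i=5,j=3] A[i]=33>B[j]=23 take 23 → j++
[i=5,j=4] A[i]=33>B[j]=24 take 24 → j++
[i=5,j=5] B done, take A[i]=33 → i++
[i=6,j=5] B done, take A[i]=35 → i++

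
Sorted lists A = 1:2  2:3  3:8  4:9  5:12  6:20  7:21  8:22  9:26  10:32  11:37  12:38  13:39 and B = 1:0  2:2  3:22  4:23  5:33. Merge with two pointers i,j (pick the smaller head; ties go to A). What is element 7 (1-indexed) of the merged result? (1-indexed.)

[i=1,j=1] A[i]=2>B[j]=0 take 0 → j++
[i=1,j=2] A[i]=2<=B[j]=2 take 2 → i++
[i=2,j=2] A[i]=3>B[j]=2 take 2 → j++
[i=2,j=3] A[i]=3<=B[j]=22 take 3 → i++
[i=3,j=3] A[i]=8<=B[j]=22 take 8 → i++
[i=4,j=3] A[i]=9<=B[j]=22 take 9 → i++
[i=5,j=3] A[i]=12<=B[j]=22 take 12 → i++
[i=6,j=3] A[i]=20<=B[j]=22 take 20 → i++
[i=7,j=3] A[i]=21<=B[j]=22 take 21 → i++
[i=8,j=3] A[i]=22<=B[j]=22 take 22 → i++
[i=9,j=3] A[i]=26>B[j]=22 take 22 → j++
[i=9,j=4] A[i]=26>B[j]=23 take 23 → j++
[i=9,j=5] A[i]=26<=B[j]=33 take 26 → i++
[i=10,j=5] A[i]=32<=B[j]=33 take 32 → i++
[i=11,j=5] A[i]=37>B[j]=33 take 33 → j++
[i=11,j=6] B done, take A[i]=37 → i++
[i=12,j=6] B done, take A[i]=38 → i++
[i=13,j=6] B done, take A[i]=39 → i++

merged[7] = 12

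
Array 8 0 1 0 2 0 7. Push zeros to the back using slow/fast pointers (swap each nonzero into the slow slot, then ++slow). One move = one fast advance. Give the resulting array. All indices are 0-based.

(s=0,f=0) a[fast]=8≠0 swap→a[0]=8 → slow++,fast++
(s=1,f=1) a[fast]=0 → fast++
(s=1,f=2) a[fast]=1≠0 swap→a[1]=1 → slow++,fast++
(s=2,f=3) a[fast]=0 → fast++
(s=2,f=4) a[fast]=2≠0 swap→a[2]=2 → slow++,fast++
(s=3,f=5) a[fast]=0 → fast++
(s=3,f=6) a[fast]=7≠0 swap→a[3]=7 → slow++,fast++

[8, 1, 2, 7, 0, 0, 0]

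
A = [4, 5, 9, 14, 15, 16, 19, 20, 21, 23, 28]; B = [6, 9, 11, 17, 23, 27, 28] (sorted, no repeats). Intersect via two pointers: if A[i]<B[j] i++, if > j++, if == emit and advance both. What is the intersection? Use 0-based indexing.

intersection = [9, 23, 28]

i=0 j=0: 4<6, i++
i=1 j=0: 5<6, i++
i=2 j=0: 9>6, j++
i=2 j=1: 9==9 emit, i++,j++
i=3 j=2: 14>11, j++
i=3 j=3: 14<17, i++
i=4 j=3: 15<17, i++
i=5 j=3: 16<17, i++
i=6 j=3: 19>17, j++
i=6 j=4: 19<23, i++
i=7 j=4: 20<23, i++
i=8 j=4: 21<23, i++
i=9 j=4: 23==23 emit, i++,j++
i=10 j=5: 28>27, j++
i=10 j=6: 28==28 emit, i++,j++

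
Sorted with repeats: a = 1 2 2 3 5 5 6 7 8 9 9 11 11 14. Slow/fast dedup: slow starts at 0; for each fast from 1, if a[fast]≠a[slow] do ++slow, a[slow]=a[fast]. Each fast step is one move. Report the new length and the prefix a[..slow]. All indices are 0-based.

(s=0,f=1) a[fast]=2≠a[slow]=1 write a[1]=2 → slow++,fast++
(s=1,f=2) a[fast]=2=a[slow] dup → fast++
(s=1,f=3) a[fast]=3≠a[slow]=2 write a[2]=3 → slow++,fast++
(s=2,f=4) a[fast]=5≠a[slow]=3 write a[3]=5 → slow++,fast++
(s=3,f=5) a[fast]=5=a[slow] dup → fast++
(s=3,f=6) a[fast]=6≠a[slow]=5 write a[4]=6 → slow++,fast++
(s=4,f=7) a[fast]=7≠a[slow]=6 write a[5]=7 → slow++,fast++
(s=5,f=8) a[fast]=8≠a[slow]=7 write a[6]=8 → slow++,fast++
(s=6,f=9) a[fast]=9≠a[slow]=8 write a[7]=9 → slow++,fast++
(s=7,f=10) a[fast]=9=a[slow] dup → fast++
(s=7,f=11) a[fast]=11≠a[slow]=9 write a[8]=11 → slow++,fast++
(s=8,f=12) a[fast]=11=a[slow] dup → fast++
(s=8,f=13) a[fast]=14≠a[slow]=11 write a[9]=14 → slow++,fast++

length 10; prefix = [1, 2, 3, 5, 6, 7, 8, 9, 11, 14]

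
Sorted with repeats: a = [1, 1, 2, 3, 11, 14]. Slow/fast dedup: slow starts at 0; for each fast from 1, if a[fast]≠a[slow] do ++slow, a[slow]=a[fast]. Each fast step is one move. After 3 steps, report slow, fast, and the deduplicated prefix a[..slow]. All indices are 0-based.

(s=0,f=1) a[fast]=1=a[slow] dup → fast++
(s=0,f=2) a[fast]=2≠a[slow]=1 write a[1]=2 → slow++,fast++
(s=1,f=3) a[fast]=3≠a[slow]=2 write a[2]=3 → slow++,fast++

slow=2, fast=4, prefix=[1, 2, 3]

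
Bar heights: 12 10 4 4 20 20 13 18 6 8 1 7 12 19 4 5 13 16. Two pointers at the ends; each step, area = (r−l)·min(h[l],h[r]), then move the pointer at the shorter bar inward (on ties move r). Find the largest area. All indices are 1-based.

max area = 208

l=1 r=18: min(12,16)*17=204 best=204 *, l++
l=2 r=18: min(10,16)*16=160 best=204, l++
l=3 r=18: min(4,16)*15=60 best=204, l++
l=4 r=18: min(4,16)*14=56 best=204, l++
l=5 r=18: min(20,16)*13=208 best=208 *, r--
l=5 r=17: min(20,13)*12=156 best=208, r--
l=5 r=16: min(20,5)*11=55 best=208, r--
l=5 r=15: min(20,4)*10=40 best=208, r--
l=5 r=14: min(20,19)*9=171 best=208, r--
l=5 r=13: min(20,12)*8=96 best=208, r--
l=5 r=12: min(20,7)*7=49 best=208, r--
l=5 r=11: min(20,1)*6=6 best=208, r--
l=5 r=10: min(20,8)*5=40 best=208, r--
l=5 r=9: min(20,6)*4=24 best=208, r--
l=5 r=8: min(20,18)*3=54 best=208, r--
l=5 r=7: min(20,13)*2=26 best=208, r--
l=5 r=6: min(20,20)*1=20 best=208, r--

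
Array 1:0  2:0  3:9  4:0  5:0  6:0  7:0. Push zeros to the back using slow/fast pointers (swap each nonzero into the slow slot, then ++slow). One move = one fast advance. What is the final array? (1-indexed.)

(s=1,f=1) a[fast]=0 → fast++
(s=1,f=2) a[fast]=0 → fast++
(s=1,f=3) a[fast]=9≠0 swap→a[1]=9 → slow++,fast++
(s=2,f=4) a[fast]=0 → fast++
(s=2,f=5) a[fast]=0 → fast++
(s=2,f=6) a[fast]=0 → fast++
(s=2,f=7) a[fast]=0 → fast++

[9, 0, 0, 0, 0, 0, 0]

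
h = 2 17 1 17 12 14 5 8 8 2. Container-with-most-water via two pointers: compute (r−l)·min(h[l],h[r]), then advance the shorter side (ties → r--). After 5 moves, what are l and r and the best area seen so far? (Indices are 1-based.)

l=2, r=6, best area=56

l=1 r=10: min(2,2)*9=18 best=18 *, r--
l=1 r=9: min(2,8)*8=16 best=18, l++
l=2 r=9: min(17,8)*7=56 best=56 *, r--
l=2 r=8: min(17,8)*6=48 best=56, r--
l=2 r=7: min(17,5)*5=25 best=56, r--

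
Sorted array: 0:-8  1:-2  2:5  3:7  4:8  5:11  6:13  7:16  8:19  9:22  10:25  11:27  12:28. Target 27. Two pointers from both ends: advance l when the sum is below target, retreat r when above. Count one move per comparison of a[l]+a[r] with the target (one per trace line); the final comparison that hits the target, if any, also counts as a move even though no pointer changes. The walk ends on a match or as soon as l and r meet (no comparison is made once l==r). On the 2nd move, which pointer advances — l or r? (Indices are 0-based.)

l

l=0 r=12: -8+28=20 <27, l++
l=1 r=12: -2+28=26 <27, l++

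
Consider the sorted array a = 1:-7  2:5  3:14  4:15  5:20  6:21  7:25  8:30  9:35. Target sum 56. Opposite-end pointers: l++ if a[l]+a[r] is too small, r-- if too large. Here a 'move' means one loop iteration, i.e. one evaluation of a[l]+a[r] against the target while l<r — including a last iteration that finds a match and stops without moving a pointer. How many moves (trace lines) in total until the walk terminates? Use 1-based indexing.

6 moves

l=1 r=9: -7+35=28 <56, l++
l=2 r=9: 5+35=40 <56, l++
l=3 r=9: 14+35=49 <56, l++
l=4 r=9: 15+35=50 <56, l++
l=5 r=9: 20+35=55 <56, l++
l=6 r=9: 21+35=56, found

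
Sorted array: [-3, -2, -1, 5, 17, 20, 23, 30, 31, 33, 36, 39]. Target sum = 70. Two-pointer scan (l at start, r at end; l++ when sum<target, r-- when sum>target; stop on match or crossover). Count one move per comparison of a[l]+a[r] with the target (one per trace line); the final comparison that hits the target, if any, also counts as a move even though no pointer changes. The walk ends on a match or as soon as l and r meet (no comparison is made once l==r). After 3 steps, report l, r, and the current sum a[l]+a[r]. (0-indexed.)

l=3, r=11, sum=44

[0,11] -3+39=36 <70 → l++
[1,11] -2+39=37 <70 → l++
[2,11] -1+39=38 <70 → l++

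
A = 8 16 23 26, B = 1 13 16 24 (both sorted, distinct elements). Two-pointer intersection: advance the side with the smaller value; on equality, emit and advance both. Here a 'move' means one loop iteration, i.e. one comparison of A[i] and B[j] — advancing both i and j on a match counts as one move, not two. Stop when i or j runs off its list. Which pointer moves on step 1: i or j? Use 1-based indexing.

j

i=1 j=1: 8>1, j++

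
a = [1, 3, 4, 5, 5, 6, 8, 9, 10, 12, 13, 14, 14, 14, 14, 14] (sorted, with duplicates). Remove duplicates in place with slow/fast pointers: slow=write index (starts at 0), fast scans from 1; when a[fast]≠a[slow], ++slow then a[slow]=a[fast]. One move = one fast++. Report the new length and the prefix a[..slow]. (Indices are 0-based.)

length 11; prefix = [1, 3, 4, 5, 6, 8, 9, 10, 12, 13, 14]

(s=0,f=1) a[fast]=3≠a[slow]=1 write a[1]=3 → slow++,fast++
(s=1,f=2) a[fast]=4≠a[slow]=3 write a[2]=4 → slow++,fast++
(s=2,f=3) a[fast]=5≠a[slow]=4 write a[3]=5 → slow++,fast++
(s=3,f=4) a[fast]=5=a[slow] dup → fast++
(s=3,f=5) a[fast]=6≠a[slow]=5 write a[4]=6 → slow++,fast++
(s=4,f=6) a[fast]=8≠a[slow]=6 write a[5]=8 → slow++,fast++
(s=5,f=7) a[fast]=9≠a[slow]=8 write a[6]=9 → slow++,fast++
(s=6,f=8) a[fast]=10≠a[slow]=9 write a[7]=10 → slow++,fast++
(s=7,f=9) a[fast]=12≠a[slow]=10 write a[8]=12 → slow++,fast++
(s=8,f=10) a[fast]=13≠a[slow]=12 write a[9]=13 → slow++,fast++
(s=9,f=11) a[fast]=14≠a[slow]=13 write a[10]=14 → slow++,fast++
(s=10,f=12) a[fast]=14=a[slow] dup → fast++
(s=10,f=13) a[fast]=14=a[slow] dup → fast++
(s=10,f=14) a[fast]=14=a[slow] dup → fast++
(s=10,f=15) a[fast]=14=a[slow] dup → fast++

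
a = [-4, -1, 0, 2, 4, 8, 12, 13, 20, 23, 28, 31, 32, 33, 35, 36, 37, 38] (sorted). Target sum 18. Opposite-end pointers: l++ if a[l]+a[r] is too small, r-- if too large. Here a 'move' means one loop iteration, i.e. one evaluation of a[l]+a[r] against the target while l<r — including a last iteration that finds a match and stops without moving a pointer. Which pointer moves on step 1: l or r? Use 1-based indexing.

r

[1,18] -4+38=34 >18 → r--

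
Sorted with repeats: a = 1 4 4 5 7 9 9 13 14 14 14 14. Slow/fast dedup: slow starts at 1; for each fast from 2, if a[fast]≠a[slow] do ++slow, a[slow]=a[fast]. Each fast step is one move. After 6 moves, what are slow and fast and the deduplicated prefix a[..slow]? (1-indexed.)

slow=5, fast=8, prefix=[1, 4, 5, 7, 9]

slow=1 fast=2: a[fast]=4≠a[slow]=1 write a[2]=4, slow++,fast++
slow=2 fast=3: a[fast]=4=a[slow] dup, fast++
slow=2 fast=4: a[fast]=5≠a[slow]=4 write a[3]=5, slow++,fast++
slow=3 fast=5: a[fast]=7≠a[slow]=5 write a[4]=7, slow++,fast++
slow=4 fast=6: a[fast]=9≠a[slow]=7 write a[5]=9, slow++,fast++
slow=5 fast=7: a[fast]=9=a[slow] dup, fast++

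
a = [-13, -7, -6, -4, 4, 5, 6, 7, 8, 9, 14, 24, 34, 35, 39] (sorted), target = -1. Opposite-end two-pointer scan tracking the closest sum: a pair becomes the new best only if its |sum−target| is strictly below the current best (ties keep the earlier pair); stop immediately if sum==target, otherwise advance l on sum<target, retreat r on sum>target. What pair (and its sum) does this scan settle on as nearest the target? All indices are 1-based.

[1,15] -13+39=26 d=27 * → r--
[1,14] -13+35=22 d=23 * → r--
[1,13] -13+34=21 d=22 * → r--
[1,12] -13+24=11 d=12 * → r--
[1,11] -13+14=1 d=2 * → r--
[1,10] -13+9=-4 d=3 → l++
[2,10] -7+9=2 d=3 → r--
[2,9] -7+8=1 d=2 → r--
[2,8] -7+7=0 d=1 * → r--
[2,7] -7+6=-1 d=0 * → stop

pair (-7, 6) with sum -1 (|Δ|=0)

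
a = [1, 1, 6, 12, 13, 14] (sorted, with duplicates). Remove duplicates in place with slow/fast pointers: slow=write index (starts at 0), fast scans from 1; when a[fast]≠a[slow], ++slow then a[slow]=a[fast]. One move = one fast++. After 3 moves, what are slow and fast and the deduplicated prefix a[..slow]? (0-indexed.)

slow=0 fast=1: a[fast]=1=a[slow] dup, fast++
slow=0 fast=2: a[fast]=6≠a[slow]=1 write a[1]=6, slow++,fast++
slow=1 fast=3: a[fast]=12≠a[slow]=6 write a[2]=12, slow++,fast++

slow=2, fast=4, prefix=[1, 6, 12]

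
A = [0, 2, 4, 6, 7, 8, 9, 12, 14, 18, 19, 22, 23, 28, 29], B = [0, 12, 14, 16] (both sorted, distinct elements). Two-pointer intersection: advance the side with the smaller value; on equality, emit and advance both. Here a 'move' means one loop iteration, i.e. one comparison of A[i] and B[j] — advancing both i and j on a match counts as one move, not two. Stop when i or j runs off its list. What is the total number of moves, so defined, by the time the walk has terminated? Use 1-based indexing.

10 moves

i=1 j=1: 0==0 emit, i++,j++
i=2 j=2: 2<12, i++
i=3 j=2: 4<12, i++
i=4 j=2: 6<12, i++
i=5 j=2: 7<12, i++
i=6 j=2: 8<12, i++
i=7 j=2: 9<12, i++
i=8 j=2: 12==12 emit, i++,j++
i=9 j=3: 14==14 emit, i++,j++
i=10 j=4: 18>16, j++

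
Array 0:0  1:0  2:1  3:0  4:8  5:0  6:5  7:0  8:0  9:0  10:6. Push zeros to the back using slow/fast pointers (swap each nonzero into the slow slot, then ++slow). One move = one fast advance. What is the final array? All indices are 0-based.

[1, 8, 5, 6, 0, 0, 0, 0, 0, 0, 0]

slow=0 fast=0: a[fast]=0, fast++
slow=0 fast=1: a[fast]=0, fast++
slow=0 fast=2: a[fast]=1≠0 swap→a[0]=1, slow++,fast++
slow=1 fast=3: a[fast]=0, fast++
slow=1 fast=4: a[fast]=8≠0 swap→a[1]=8, slow++,fast++
slow=2 fast=5: a[fast]=0, fast++
slow=2 fast=6: a[fast]=5≠0 swap→a[2]=5, slow++,fast++
slow=3 fast=7: a[fast]=0, fast++
slow=3 fast=8: a[fast]=0, fast++
slow=3 fast=9: a[fast]=0, fast++
slow=3 fast=10: a[fast]=6≠0 swap→a[3]=6, slow++,fast++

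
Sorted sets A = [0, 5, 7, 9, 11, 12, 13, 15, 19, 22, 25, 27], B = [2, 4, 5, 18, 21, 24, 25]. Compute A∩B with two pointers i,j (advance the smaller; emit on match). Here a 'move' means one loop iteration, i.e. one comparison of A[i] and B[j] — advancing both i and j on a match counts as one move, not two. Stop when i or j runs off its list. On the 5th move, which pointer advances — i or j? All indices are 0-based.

i

i=0 j=0: 0<2, i++
i=1 j=0: 5>2, j++
i=1 j=1: 5>4, j++
i=1 j=2: 5==5 emit, i++,j++
i=2 j=3: 7<18, i++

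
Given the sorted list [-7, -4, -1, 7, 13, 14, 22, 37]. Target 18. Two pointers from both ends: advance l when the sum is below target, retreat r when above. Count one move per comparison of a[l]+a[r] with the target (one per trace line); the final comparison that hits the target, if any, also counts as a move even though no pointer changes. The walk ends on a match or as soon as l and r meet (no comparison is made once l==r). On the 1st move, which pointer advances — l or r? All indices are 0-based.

r

[0,7] -7+37=30 >18 → r--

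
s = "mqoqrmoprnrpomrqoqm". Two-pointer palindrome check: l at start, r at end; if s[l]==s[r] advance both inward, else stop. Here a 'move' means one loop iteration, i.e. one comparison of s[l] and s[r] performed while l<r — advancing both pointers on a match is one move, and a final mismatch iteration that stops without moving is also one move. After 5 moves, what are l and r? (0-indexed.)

l=0 r=18: 'm'=='m', l++,r--
l=1 r=17: 'q'=='q', l++,r--
l=2 r=16: 'o'=='o', l++,r--
l=3 r=15: 'q'=='q', l++,r--
l=4 r=14: 'r'=='r', l++,r--

l=5, r=13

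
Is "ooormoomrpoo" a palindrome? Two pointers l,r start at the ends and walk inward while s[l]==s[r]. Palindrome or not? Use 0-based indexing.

[0,11] 'o'=='o' → l++,r--
[1,10] 'o'=='o' → l++,r--
[2,9] 'o'!='p' → stop

not a palindrome (mismatch at 2,9)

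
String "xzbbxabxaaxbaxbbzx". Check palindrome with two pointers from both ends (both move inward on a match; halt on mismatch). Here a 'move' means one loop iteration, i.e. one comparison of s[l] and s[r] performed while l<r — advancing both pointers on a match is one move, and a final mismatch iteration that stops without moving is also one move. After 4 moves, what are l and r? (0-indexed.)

l=4, r=13

[0,17] 'x'=='x' → l++,r--
[1,16] 'z'=='z' → l++,r--
[2,15] 'b'=='b' → l++,r--
[3,14] 'b'=='b' → l++,r--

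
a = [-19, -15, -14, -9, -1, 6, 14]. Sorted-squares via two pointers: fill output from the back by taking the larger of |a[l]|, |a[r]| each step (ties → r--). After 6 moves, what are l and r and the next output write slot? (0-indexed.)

[0,6] |-19|>|14| out[6]=361 → l++
[1,6] |-15|>|14| out[5]=225 → l++
[2,6] |-14|<=|14| out[4]=196 → r--
[2,5] |-14|>|6| out[3]=196 → l++
[3,5] |-9|>|6| out[2]=81 → l++
[4,5] |-1|<=|6| out[1]=36 → r--

l=4, r=4, next write slot=0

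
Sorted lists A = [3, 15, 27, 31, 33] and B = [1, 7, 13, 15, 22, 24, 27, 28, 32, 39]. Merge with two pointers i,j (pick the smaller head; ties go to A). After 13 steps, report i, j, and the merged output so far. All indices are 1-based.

i=5, j=10, merged so far=[1, 3, 7, 13, 15, 15, 22, 24, 27, 27, 28, 31, 32]

[i=1,j=1] A[i]=3>B[j]=1 take 1 → j++
[i=1,j=2] A[i]=3<=B[j]=7 take 3 → i++
[i=2,j=2] A[i]=15>B[j]=7 take 7 → j++
[i=2,j=3] A[i]=15>B[j]=13 take 13 → j++
[i=2,j=4] A[i]=15<=B[j]=15 take 15 → i++
[i=3,j=4] A[i]=27>B[j]=15 take 15 → j++
[i=3,j=5] A[i]=27>B[j]=22 take 22 → j++
[i=3,j=6] A[i]=27>B[j]=24 take 24 → j++
[i=3,j=7] A[i]=27<=B[j]=27 take 27 → i++
[i=4,j=7] A[i]=31>B[j]=27 take 27 → j++
[i=4,j=8] A[i]=31>B[j]=28 take 28 → j++
[i=4,j=9] A[i]=31<=B[j]=32 take 31 → i++
[i=5,j=9] A[i]=33>B[j]=32 take 32 → j++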